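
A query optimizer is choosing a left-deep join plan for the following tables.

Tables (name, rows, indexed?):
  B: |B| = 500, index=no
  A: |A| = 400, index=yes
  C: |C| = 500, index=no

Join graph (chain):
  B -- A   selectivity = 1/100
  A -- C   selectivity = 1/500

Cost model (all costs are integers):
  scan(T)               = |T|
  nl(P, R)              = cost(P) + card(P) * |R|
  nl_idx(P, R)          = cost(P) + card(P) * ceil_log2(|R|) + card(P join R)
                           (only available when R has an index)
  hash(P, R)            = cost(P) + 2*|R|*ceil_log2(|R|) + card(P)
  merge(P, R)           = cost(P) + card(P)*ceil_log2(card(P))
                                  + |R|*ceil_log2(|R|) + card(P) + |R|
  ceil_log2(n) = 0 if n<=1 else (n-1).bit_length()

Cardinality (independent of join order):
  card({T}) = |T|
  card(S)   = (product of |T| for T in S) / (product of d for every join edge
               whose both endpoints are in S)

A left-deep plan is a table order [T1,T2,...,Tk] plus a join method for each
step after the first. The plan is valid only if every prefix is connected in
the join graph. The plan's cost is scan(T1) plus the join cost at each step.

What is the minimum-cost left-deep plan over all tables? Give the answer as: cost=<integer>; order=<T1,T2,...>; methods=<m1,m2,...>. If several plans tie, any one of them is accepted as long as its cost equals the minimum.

Selinger DP (subsets sized 1..n):
  {B}: scan cost=500, card=500
  {A}: scan cost=400, card=400
  {C}: scan cost=500, card=500
  {AB}: card=2000; try (A,nl_idx)→7000, (A,hash)→8200, (B,merge)→9400, (A,merge)→9500, (B,hash)→9800, (B,nl)→200400 …(+1); best=7000 via (A,nl_idx)
  {AC}: card=400; try (A,nl_idx)→5400, (A,hash)→8200, (C,merge)→9400, (A,merge)→9500, (C,hash)→9800, (C,nl)→200400 …(+1); best=5400 via (A,nl_idx)
  {ABC}: card=2000; try (B,merge)→14400, (B,hash)→14800, (C,hash)→18000, (C,merge)→36000, (B,nl)→205400, (C,nl)→1007000; best=14400 via (B,merge)

cost=14400; order=C,A,B; methods=nl_idx,merge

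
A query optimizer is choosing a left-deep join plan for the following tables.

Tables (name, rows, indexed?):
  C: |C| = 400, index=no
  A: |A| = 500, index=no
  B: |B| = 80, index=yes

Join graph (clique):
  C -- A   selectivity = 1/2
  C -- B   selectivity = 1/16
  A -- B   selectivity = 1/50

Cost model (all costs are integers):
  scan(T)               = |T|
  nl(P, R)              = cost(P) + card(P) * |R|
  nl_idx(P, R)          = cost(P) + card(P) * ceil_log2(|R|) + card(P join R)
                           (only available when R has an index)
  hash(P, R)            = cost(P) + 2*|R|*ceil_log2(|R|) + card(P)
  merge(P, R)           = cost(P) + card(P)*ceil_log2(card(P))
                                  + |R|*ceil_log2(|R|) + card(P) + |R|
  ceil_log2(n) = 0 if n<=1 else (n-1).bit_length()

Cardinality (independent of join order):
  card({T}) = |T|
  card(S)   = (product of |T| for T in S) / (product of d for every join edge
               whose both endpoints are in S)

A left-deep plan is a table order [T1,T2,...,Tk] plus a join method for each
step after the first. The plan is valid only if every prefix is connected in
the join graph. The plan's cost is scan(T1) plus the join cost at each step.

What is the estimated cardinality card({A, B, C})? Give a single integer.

10000

Tables in S: A(500), B(80), C(400)
Edges inside S: C-A(d=2), C-B(d=16), A-B(d=50)
numerator = 500 * 80 * 400 = 16000000
denominator = 2 * 16 * 50 = 1600
card(S) = 16000000 / 1600 = 10000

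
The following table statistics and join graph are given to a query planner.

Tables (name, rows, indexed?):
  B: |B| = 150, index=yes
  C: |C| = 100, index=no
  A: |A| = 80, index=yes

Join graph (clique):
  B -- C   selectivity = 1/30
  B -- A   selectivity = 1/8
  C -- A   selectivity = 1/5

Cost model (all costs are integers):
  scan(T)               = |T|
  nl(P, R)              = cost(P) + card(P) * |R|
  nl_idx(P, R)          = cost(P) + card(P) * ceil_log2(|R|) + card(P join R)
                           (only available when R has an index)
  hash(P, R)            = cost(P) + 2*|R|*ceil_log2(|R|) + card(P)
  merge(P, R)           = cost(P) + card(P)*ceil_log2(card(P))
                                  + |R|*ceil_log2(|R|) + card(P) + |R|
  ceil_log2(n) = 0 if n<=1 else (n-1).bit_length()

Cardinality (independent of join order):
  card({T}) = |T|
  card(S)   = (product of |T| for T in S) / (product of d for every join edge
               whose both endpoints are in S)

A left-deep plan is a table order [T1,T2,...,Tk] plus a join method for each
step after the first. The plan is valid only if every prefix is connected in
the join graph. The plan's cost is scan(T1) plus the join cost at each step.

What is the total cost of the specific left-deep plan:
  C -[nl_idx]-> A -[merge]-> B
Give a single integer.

22950

step 1: scan C: cost=100, card=100
step 2: join A via nl_idx
    card(P join A) = 100*80/(5) = 1600
    cost = 100 + 100*7 + 1600 = 2400
step 3: join B via merge
    card(P join B) = 1600*150/(30*8) = 1000
    cost = 2400 + 1600*11 + 150*8 + 1600 + 150 = 22950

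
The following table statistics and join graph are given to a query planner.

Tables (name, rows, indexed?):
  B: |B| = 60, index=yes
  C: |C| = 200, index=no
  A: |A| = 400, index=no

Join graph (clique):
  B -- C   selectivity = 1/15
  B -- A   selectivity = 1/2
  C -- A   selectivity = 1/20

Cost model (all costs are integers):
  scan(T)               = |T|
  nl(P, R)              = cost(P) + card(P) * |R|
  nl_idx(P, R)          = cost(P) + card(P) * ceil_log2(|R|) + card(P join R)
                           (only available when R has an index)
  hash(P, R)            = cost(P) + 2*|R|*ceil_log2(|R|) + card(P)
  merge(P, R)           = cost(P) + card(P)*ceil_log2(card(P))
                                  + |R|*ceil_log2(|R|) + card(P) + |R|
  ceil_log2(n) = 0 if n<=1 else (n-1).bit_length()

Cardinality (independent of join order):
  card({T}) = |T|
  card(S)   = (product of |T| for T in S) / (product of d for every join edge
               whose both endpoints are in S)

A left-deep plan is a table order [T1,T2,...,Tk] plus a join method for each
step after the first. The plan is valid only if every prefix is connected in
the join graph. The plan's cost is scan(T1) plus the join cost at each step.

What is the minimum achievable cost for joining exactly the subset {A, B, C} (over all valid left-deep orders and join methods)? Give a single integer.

Selinger DP over subsets of {A,B,C}:
  {B}: scan cost=60, card=60
  {C}: scan cost=200, card=200
  {A}: scan cost=400, card=400
  {BC}: card=800; try (B,hash)→1120, (B,nl_idx)→2200, (C,merge)→2280, (B,merge)→2420, (C,hash)→3320, (C,nl)→12060 …(+1); best=1120 via (B,hash)
  {AB}: card=12000; try (B,hash)→1520, (A,merge)→4480, (B,merge)→4820, (A,hash)→7320, (B,nl_idx)→14800, (A,nl)→24060 …(+1); best=1520 via (B,hash)
  {AC}: card=4000; try (C,hash)→4000, (A,merge)→6000, (C,merge)→6200, (A,hash)→7600, (A,nl)→80200, (C,nl)→80400; best=4000 via (C,hash)
  {ABC}: card=8000; try (B,hash)→8720, (A,hash)→9120, (A,merge)→13920, (C,hash)→16720, (B,nl_idx)→36000, (B,merge)→56420 …(+4); best=8720 via (B,hash)

8720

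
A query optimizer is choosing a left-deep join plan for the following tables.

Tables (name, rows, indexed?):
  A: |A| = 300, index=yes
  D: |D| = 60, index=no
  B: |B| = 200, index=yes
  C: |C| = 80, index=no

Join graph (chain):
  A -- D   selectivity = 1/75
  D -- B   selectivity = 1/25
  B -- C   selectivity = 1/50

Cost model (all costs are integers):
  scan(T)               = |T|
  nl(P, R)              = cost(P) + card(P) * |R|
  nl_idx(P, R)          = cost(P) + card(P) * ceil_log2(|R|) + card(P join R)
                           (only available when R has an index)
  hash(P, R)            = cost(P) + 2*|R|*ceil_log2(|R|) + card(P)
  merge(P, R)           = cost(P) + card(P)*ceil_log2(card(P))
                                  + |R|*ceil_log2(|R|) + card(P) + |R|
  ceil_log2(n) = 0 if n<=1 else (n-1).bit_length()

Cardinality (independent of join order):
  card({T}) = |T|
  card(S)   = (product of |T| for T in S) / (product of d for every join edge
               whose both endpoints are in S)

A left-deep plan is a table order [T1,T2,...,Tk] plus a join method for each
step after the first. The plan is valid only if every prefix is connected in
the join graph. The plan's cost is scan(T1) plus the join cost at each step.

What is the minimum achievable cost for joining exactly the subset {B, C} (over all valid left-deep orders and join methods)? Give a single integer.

Selinger DP over subsets of {B,C}:
  {B}: scan cost=200, card=200
  {C}: scan cost=80, card=80
  {BC}: card=320; try (B,nl_idx)→1040, (C,hash)→1520, (B,merge)→2520, (C,merge)→2640, (B,hash)→3360, (B,nl)→16080 …(+1); best=1040 via (B,nl_idx)

1040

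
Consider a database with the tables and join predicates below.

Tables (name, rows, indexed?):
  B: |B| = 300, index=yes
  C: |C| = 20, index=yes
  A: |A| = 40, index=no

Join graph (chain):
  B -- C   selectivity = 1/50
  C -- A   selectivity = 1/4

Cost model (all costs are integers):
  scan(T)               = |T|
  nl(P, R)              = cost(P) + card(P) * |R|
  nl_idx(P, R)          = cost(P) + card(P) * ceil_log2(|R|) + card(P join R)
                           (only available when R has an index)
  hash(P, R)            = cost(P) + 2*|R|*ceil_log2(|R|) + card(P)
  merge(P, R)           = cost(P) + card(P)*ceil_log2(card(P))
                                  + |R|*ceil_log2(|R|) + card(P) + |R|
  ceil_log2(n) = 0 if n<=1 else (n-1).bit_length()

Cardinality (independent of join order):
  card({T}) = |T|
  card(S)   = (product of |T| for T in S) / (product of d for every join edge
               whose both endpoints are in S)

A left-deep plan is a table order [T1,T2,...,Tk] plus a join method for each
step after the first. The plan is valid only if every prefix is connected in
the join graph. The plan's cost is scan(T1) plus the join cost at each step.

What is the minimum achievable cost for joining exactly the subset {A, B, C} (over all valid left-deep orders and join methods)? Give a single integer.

920

Selinger DP over subsets of {A,B,C}:
  {B}: scan cost=300, card=300
  {C}: scan cost=20, card=20
  {A}: scan cost=40, card=40
  {BC}: card=120; try (B,nl_idx)→320, (C,hash)→800, (C,nl_idx)→1920, (B,merge)→3140, (C,merge)→3420, (B,hash)→5440 …(+2); best=320 via (B,nl_idx)
  {AC}: card=200; try (C,hash)→280, (A,merge)→420, (C,merge)→440, (C,nl_idx)→440, (A,hash)→520, (A,nl)→820 …(+1); best=280 via (C,hash)
  {ABC}: card=1200; try (A,hash)→920, (A,merge)→1560, (B,nl_idx)→3280, (B,merge)→5080, (A,nl)→5120, (B,hash)→5880 …(+1); best=920 via (A,hash)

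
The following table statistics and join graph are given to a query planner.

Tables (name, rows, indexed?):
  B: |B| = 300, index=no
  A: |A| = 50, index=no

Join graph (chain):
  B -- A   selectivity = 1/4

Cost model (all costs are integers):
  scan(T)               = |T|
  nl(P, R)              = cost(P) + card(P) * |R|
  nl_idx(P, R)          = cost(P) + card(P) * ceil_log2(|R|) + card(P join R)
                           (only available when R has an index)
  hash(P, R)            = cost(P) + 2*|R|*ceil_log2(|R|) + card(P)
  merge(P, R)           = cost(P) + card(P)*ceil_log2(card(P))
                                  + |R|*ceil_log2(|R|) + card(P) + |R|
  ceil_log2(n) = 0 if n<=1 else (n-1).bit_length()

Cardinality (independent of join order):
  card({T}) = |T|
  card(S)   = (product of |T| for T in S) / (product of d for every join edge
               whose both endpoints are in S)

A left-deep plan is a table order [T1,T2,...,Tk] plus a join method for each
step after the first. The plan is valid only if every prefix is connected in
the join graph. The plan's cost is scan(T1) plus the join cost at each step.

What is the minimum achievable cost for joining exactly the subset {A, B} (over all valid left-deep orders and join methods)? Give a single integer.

1200

Selinger DP over subsets of {A,B}:
  {B}: scan cost=300, card=300
  {A}: scan cost=50, card=50
  {AB}: card=3750; try (A,hash)→1200, (B,merge)→3400, (A,merge)→3650, (B,hash)→5500, (B,nl)→15050, (A,nl)→15300; best=1200 via (A,hash)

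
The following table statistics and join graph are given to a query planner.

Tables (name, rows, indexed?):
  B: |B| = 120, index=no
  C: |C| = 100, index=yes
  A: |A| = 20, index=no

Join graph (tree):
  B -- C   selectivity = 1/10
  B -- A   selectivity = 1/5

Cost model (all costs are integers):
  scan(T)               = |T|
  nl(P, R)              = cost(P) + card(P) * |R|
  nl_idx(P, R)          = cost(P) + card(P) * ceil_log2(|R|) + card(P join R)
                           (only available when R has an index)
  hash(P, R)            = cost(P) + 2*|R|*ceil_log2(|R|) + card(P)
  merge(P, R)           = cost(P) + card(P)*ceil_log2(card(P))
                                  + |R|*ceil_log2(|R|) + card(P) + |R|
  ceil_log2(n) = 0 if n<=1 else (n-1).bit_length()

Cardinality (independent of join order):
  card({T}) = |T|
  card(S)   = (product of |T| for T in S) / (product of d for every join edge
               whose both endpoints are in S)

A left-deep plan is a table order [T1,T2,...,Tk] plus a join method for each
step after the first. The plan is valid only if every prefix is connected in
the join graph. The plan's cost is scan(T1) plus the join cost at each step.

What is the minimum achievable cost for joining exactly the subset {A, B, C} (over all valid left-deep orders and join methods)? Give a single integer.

2320

Selinger DP over subsets of {A,B,C}:
  {B}: scan cost=120, card=120
  {C}: scan cost=100, card=100
  {A}: scan cost=20, card=20
  {BC}: card=1200; try (C,hash)→1640, (B,merge)→1860, (C,merge)→1880, (B,hash)→1880, (C,nl_idx)→2160, (B,nl)→12100 …(+1); best=1640 via (C,hash)
  {AB}: card=480; try (A,hash)→440, (B,merge)→1100, (A,merge)→1200, (B,hash)→1720, (B,nl)→2420, (A,nl)→2520; best=440 via (A,hash)
  {ABC}: card=4800; try (C,hash)→2320, (A,hash)→3040, (C,merge)→6040, (C,nl_idx)→8600, (A,merge)→16160, (A,nl)→25640 …(+1); best=2320 via (C,hash)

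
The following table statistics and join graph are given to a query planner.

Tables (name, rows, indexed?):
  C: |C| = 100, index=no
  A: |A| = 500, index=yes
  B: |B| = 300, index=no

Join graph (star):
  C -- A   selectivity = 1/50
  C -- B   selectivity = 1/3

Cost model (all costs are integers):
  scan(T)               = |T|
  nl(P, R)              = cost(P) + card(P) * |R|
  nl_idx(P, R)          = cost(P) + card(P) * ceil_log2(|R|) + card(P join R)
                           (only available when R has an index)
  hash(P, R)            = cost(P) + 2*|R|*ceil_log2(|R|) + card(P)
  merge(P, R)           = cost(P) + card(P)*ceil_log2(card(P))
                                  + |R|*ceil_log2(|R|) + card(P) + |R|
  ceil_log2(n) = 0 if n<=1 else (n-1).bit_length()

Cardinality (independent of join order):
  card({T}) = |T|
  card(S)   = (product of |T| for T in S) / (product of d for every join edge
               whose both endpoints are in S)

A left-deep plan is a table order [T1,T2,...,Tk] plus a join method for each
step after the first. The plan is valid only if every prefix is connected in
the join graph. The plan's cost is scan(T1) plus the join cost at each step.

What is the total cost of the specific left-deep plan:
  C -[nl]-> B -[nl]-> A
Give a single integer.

5030100

step 1: scan C: cost=100, card=100
step 2: join B via nl
    card(P join B) = 100*300/(3) = 10000
    cost = 100 + 100*300 = 30100
step 3: join A via nl
    card(P join A) = 10000*500/(50) = 100000
    cost = 30100 + 10000*500 = 5030100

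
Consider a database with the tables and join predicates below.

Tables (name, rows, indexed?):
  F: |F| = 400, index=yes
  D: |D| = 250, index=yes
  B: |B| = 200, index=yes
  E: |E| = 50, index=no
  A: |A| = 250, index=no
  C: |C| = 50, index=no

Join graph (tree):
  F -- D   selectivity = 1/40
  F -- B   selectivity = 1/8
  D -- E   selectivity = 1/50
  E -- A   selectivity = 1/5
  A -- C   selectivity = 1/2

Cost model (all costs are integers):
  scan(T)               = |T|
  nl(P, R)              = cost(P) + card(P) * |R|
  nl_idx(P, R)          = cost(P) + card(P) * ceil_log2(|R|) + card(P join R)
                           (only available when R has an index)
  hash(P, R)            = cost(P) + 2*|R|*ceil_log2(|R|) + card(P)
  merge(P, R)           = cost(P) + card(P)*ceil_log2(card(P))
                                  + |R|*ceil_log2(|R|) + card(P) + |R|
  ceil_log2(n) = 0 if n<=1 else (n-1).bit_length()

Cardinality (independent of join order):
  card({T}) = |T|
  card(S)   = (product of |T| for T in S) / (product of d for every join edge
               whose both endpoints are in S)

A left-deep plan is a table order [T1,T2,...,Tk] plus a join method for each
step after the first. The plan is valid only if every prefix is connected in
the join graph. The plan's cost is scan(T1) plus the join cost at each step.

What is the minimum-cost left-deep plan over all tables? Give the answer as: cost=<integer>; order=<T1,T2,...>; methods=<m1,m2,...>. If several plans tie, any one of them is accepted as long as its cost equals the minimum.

cost=3203250; order=E,D,F,B,A,C; methods=nl_idx,nl_idx,hash,hash,hash

Selinger DP (subsets sized 1..n):
  {F}: scan cost=400, card=400
  {D}: scan cost=250, card=250
  {B}: scan cost=200, card=200
  {E}: scan cost=50, card=50
  {A}: scan cost=250, card=250
  {C}: scan cost=50, card=50
  {DF}: card=2500; try (D,hash)→4800, (F,nl_idx)→5000, (D,nl_idx)→6100, (F,merge)→6500, (D,merge)→6650, (F,hash)→7700 …(+2); best=4800 via (D,hash)
  {BF}: card=10000; try (B,hash)→4000, (F,merge)→6000, (B,merge)→6200, (F,hash)→7600, (F,nl_idx)→12000, (B,nl_idx)→13600 …(+2); best=4000 via (B,hash)
  {DE}: card=250; try (D,nl_idx)→700, (E,hash)→1100, (D,merge)→2650, (E,merge)→2850, (D,hash)→4100, (D,nl)→12550 …(+1); best=700 via (D,nl_idx)
  {AE}: card=2500; try (E,hash)→1100, (A,merge)→2650, (E,merge)→2850, (A,hash)→4100, (A,nl)→12550, (E,nl)→12750; best=1100 via (E,hash)
  {AC}: card=6250; try (C,hash)→1100, (A,merge)→2650, (C,merge)→2850, (A,hash)→4100, (A,nl)→12550, (C,nl)→12750; best=1100 via (C,hash)
  {BDF}: card=62500; try (B,hash)→10500, (D,hash)→18000, (B,merge)→39100, (B,nl_idx)→87300, (D,nl_idx)→146500, (D,merge)→156250 …(+2); best=10500 via (B,hash)
  {DEF}: card=2500; try (F,nl_idx)→5450, (F,merge)→6950, (E,hash)→7900, (F,hash)→8150, (E,merge)→37650, (F,nl)→100700 …(+1); best=5450 via (F,nl_idx)
  {ADE}: card=12500; try (A,hash)→4950, (A,merge)→5200, (D,hash)→7600, (D,nl_idx)→33600, (D,merge)→35850, (A,nl)→63200 …(+1); best=4950 via (A,hash)
  {ACE}: card=62500; try (C,hash)→4200, (E,hash)→7950, (C,merge)→33950, (E,merge)→88950, (C,nl)→126100, (E,nl)→313600; best=4200 via (C,hash)
  {BDEF}: card=62500; try (B,hash)→11150, (B,merge)→39750, (E,hash)→73600, (B,nl_idx)→87950, (B,nl)→505450, (E,merge)→1073350 …(+1); best=11150 via (B,hash)
  {ADEF}: card=125000; try (A,hash)→11950, (F,hash)→24650, (A,merge)→40200, (F,merge)→196450, (F,nl_idx)→242450, (A,nl)→630450 …(+1); best=11950 via (A,hash)
  {ACDE}: card=312500; try (C,hash)→18050, (D,hash)→70700, (C,merge)→192800, (C,nl)→629950, (D,nl_idx)→816700, (D,merge)→1068950 …(+1); best=18050 via (C,hash)
  {ABDEF}: card=3125000; try (A,hash)→77650, (B,hash)→140150, (A,merge)→1075900, (B,merge)→2263750, (B,nl_idx)→4136950, (A,nl)→15636150 …(+1); best=77650 via (A,hash)
  {ACDEF}: card=3125000; try (C,hash)→137550, (F,hash)→337750, (C,merge)→2262300, (F,nl_idx)→5955550, (C,nl)→6261950, (F,merge)→6272050 …(+1); best=137550 via (C,hash)
  {ABCDEF}: card=78125000; try (C,hash)→3203250, (B,hash)→3265750, (C,merge)→71953000, (B,merge)→72014350, (B,nl_idx)→103262550, (C,nl)→156327650 …(+1); best=3203250 via (C,hash)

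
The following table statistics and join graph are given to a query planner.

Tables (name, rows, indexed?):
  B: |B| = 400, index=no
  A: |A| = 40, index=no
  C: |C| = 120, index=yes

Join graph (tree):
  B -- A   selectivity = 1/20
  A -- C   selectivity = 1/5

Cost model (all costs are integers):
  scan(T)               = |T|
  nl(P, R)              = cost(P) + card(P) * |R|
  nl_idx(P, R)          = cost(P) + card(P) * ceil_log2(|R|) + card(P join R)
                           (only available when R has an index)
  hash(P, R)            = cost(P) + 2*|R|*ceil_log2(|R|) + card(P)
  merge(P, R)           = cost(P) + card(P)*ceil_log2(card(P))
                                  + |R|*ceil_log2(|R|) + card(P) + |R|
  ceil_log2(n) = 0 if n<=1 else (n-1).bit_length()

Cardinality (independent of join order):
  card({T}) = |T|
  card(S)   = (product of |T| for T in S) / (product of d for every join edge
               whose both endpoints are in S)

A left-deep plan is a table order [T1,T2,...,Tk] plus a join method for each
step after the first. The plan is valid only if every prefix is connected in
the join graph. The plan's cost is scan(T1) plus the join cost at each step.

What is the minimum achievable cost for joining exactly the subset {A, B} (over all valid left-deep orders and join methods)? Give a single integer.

1280

Selinger DP over subsets of {A,B}:
  {B}: scan cost=400, card=400
  {A}: scan cost=40, card=40
  {AB}: card=800; try (A,hash)→1280, (B,merge)→4320, (A,merge)→4680, (B,hash)→7280, (B,nl)→16040, (A,nl)→16400; best=1280 via (A,hash)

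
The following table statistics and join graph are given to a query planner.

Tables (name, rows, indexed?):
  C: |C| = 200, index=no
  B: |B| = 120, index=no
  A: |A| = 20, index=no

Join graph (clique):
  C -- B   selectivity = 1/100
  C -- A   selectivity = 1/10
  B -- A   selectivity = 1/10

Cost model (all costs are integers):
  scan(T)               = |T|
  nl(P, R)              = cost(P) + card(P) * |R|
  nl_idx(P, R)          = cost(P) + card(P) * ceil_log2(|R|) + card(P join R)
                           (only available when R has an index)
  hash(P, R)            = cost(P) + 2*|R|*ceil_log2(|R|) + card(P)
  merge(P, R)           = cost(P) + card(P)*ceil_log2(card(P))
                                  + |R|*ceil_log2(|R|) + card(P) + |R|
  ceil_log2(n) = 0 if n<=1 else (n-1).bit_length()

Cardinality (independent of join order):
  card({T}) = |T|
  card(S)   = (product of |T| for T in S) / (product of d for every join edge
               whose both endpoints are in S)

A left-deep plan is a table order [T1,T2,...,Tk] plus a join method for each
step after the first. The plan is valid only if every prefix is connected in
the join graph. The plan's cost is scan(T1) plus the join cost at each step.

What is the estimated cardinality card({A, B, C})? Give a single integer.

Tables in S: A(20), B(120), C(200)
Edges inside S: C-B(d=100), C-A(d=10), B-A(d=10)
numerator = 20 * 120 * 200 = 480000
denominator = 100 * 10 * 10 = 10000
card(S) = 480000 / 10000 = 48

48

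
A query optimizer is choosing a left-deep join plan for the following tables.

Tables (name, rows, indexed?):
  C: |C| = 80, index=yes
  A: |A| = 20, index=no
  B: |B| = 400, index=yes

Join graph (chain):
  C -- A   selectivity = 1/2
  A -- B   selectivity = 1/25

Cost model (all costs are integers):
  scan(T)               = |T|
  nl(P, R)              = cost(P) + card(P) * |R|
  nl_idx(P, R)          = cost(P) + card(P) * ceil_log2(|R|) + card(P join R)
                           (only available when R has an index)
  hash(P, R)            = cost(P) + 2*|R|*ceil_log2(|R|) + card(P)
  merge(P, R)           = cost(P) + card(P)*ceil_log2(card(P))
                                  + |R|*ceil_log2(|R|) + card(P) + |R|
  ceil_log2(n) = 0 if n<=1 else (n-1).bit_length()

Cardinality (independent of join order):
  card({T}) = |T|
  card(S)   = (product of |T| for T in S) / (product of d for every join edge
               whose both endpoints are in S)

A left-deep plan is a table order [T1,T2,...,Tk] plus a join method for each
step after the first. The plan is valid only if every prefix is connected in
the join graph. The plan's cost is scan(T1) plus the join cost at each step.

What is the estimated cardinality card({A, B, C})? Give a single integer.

Tables in S: A(20), B(400), C(80)
Edges inside S: C-A(d=2), A-B(d=25)
numerator = 20 * 400 * 80 = 640000
denominator = 2 * 25 = 50
card(S) = 640000 / 50 = 12800

12800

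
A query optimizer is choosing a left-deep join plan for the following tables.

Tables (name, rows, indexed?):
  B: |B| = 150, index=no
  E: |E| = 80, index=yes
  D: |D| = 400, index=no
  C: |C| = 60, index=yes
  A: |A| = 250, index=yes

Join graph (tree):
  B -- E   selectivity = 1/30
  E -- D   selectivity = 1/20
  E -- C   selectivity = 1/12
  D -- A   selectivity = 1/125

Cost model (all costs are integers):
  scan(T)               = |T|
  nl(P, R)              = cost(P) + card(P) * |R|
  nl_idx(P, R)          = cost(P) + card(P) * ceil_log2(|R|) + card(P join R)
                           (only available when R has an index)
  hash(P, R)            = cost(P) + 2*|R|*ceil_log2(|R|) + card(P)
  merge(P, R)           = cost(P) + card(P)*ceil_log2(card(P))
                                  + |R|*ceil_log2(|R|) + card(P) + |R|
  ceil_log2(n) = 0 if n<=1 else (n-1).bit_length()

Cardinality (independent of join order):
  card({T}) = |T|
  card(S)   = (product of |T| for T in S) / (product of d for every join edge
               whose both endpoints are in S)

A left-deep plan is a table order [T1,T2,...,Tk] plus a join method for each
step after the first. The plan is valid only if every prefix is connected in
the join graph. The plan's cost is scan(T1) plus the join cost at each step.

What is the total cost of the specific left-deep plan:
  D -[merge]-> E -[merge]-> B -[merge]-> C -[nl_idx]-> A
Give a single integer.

538010

step 1: scan D: cost=400, card=400
step 2: join E via merge
    card(P join E) = 400*80/(20) = 1600
    cost = 400 + 400*9 + 80*7 + 400 + 80 = 5040
step 3: join B via merge
    card(P join B) = 1600*150/(30) = 8000
    cost = 5040 + 1600*11 + 150*8 + 1600 + 150 = 25590
step 4: join C via merge
    card(P join C) = 8000*60/(12) = 40000
    cost = 25590 + 8000*13 + 60*6 + 8000 + 60 = 138010
step 5: join A via nl_idx
    card(P join A) = 40000*250/(125) = 80000
    cost = 138010 + 40000*8 + 80000 = 538010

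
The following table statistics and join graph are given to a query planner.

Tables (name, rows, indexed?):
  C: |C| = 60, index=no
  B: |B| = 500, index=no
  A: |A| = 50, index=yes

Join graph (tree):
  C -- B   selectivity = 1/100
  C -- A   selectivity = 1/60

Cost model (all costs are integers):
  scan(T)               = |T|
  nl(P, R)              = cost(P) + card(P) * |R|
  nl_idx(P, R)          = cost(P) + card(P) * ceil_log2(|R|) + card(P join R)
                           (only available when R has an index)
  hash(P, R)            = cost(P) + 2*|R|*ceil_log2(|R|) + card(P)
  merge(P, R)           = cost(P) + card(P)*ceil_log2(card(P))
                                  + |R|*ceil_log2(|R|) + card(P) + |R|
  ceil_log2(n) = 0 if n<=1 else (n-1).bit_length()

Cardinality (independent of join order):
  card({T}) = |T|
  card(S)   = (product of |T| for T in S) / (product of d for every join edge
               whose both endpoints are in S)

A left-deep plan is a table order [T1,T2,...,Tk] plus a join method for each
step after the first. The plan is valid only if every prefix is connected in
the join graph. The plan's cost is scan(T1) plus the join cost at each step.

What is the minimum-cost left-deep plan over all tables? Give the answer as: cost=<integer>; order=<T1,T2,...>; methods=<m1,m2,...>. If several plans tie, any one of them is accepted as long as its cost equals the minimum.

Selinger DP (subsets sized 1..n):
  {C}: scan cost=60, card=60
  {B}: scan cost=500, card=500
  {A}: scan cost=50, card=50
  {BC}: card=300; try (C,hash)→1720, (B,merge)→5480, (C,merge)→5920, (B,hash)→9120, (B,nl)→30060, (C,nl)→30500; best=1720 via (C,hash)
  {AC}: card=50; try (A,nl_idx)→470, (A,hash)→720, (C,hash)→820, (C,merge)→820, (A,merge)→830, (C,nl)→3050 …(+1); best=470 via (A,nl_idx)
  {ABC}: card=250; try (A,hash)→2620, (A,nl_idx)→3770, (A,merge)→5070, (B,merge)→5820, (B,hash)→9520, (A,nl)→16720 …(+1); best=2620 via (A,hash)

cost=2620; order=B,C,A; methods=hash,hash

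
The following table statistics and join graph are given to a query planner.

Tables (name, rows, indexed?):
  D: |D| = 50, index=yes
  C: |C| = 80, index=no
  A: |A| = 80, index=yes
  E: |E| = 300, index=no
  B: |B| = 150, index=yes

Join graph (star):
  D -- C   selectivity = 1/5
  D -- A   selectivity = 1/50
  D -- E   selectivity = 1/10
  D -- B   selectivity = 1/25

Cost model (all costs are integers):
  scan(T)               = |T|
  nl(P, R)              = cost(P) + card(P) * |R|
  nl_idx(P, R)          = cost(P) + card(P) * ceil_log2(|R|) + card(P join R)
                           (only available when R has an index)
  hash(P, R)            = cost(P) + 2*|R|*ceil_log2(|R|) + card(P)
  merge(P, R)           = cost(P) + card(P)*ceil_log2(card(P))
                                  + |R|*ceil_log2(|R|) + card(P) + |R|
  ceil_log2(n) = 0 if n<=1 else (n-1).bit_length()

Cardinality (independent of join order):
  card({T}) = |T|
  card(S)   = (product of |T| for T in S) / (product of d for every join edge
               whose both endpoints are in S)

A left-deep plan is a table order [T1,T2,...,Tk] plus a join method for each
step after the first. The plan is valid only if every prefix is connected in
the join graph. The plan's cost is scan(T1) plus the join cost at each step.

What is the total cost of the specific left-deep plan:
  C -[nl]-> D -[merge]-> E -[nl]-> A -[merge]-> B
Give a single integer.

step 1: scan C: cost=80, card=80
step 2: join D via nl
    card(P join D) = 80*50/(5) = 800
    cost = 80 + 80*50 = 4080
step 3: join E via merge
    card(P join E) = 800*300/(10) = 24000
    cost = 4080 + 800*10 + 300*9 + 800 + 300 = 15880
step 4: join A via nl
    card(P join A) = 24000*80/(50) = 38400
    cost = 15880 + 24000*80 = 1935880
step 5: join B via merge
    card(P join B) = 38400*150/(25) = 230400
    cost = 1935880 + 38400*16 + 150*8 + 38400 + 150 = 2590030

2590030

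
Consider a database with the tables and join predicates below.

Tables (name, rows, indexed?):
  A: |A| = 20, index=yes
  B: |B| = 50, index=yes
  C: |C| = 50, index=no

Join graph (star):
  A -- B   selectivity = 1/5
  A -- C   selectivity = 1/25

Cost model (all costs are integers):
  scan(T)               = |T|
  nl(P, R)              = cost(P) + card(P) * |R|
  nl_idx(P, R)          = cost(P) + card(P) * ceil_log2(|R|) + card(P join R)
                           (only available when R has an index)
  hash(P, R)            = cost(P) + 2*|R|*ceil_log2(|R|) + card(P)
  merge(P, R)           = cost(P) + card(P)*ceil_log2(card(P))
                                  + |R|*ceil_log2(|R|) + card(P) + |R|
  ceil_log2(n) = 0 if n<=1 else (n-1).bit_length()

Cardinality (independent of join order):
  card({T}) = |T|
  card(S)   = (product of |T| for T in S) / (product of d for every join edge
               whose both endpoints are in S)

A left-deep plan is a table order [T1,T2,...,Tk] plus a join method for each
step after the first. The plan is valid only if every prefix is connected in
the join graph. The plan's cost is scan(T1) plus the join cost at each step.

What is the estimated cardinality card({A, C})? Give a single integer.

Tables in S: A(20), C(50)
Edges inside S: A-C(d=25)
numerator = 20 * 50 = 1000
denominator = 25 = 25
card(S) = 1000 / 25 = 40

40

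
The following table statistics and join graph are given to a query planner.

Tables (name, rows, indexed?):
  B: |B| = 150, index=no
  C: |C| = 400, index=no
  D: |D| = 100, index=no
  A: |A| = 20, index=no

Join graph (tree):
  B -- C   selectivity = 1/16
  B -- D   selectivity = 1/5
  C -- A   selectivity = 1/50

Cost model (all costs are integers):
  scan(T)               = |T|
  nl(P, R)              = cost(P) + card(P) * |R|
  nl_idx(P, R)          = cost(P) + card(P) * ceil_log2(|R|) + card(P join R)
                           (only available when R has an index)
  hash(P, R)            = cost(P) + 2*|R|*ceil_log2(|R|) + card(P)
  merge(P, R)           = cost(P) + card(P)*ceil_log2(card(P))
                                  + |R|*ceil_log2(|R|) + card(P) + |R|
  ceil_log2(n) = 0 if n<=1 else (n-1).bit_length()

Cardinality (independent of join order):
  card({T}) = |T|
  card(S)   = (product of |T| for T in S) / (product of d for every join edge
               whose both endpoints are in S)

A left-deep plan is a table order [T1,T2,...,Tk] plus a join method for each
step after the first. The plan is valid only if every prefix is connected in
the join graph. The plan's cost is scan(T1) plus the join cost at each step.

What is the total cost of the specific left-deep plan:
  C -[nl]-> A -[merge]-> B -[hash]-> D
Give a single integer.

step 1: scan C: cost=400, card=400
step 2: join A via nl
    card(P join A) = 400*20/(50) = 160
    cost = 400 + 400*20 = 8400
step 3: join B via merge
    card(P join B) = 160*150/(16) = 1500
    cost = 8400 + 160*8 + 150*8 + 160 + 150 = 11190
step 4: join D via hash
    card(P join D) = 1500*100/(5) = 30000
    cost = 11190 + 2*100*7 + 1500 = 14090

14090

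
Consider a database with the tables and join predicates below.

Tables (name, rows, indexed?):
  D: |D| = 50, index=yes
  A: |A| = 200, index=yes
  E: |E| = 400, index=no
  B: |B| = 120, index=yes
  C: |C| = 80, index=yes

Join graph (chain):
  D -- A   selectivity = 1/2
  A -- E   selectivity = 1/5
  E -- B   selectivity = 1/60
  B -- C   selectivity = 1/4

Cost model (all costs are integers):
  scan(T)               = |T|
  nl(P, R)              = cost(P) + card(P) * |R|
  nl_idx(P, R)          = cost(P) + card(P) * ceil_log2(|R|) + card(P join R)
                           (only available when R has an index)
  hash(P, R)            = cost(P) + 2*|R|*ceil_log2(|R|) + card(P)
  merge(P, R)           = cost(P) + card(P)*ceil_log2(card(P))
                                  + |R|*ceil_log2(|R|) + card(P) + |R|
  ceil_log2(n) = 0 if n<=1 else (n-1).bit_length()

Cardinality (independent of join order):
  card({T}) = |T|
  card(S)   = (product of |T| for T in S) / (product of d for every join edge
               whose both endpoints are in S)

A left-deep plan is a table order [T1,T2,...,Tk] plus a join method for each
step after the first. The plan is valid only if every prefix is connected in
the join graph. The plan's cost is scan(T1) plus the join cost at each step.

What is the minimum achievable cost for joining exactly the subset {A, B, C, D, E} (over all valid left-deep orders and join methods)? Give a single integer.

664200

Selinger DP over subsets of {A,B,C,D,E}:
  {D}: scan cost=50, card=50
  {A}: scan cost=200, card=200
  {E}: scan cost=400, card=400
  {B}: scan cost=120, card=120
  {C}: scan cost=80, card=80
  {AD}: card=5000; try (D,hash)→1000, (A,merge)→2200, (D,merge)→2350, (A,hash)→3300, (A,nl_idx)→5450, (D,nl_idx)→6400 …(+2); best=1000 via (D,hash)
  {AE}: card=16000; try (A,hash)→4000, (E,merge)→6000, (A,merge)→6200, (E,hash)→7600, (A,nl_idx)→19600, (E,nl)→80200 …(+1); best=4000 via (A,hash)
  {BE}: card=800; try (B,hash)→2480, (B,nl_idx)→4000, (E,merge)→5080, (B,merge)→5360, (E,hash)→7440, (E,nl)→48120 …(+1); best=2480 via (B,hash)
  {BC}: card=2400; try (C,hash)→1360, (B,merge)→1680, (C,merge)→1720, (B,hash)→1840, (B,nl_idx)→3040, (C,nl_idx)→3360 …(+2); best=1360 via (C,hash)
  {ADE}: card=400000; try (E,hash)→13200, (D,hash)→20600, (E,merge)→75000, (D,merge)→244350, (D,nl_idx)→500000, (D,nl)→804000 …(+1); best=13200 via (E,hash)
  {ABE}: card=32000; try (A,hash)→6480, (A,merge)→13080, (B,hash)→21680, (A,nl_idx)→40880, (B,nl_idx)→148000, (A,nl)→162480 …(+2); best=6480 via (A,hash)
  {BCE}: card=16000; try (C,hash)→4400, (E,hash)→10960, (C,merge)→11920, (C,nl_idx)→24080, (E,merge)→36560, (C,nl)→66480 …(+1); best=4400 via (C,hash)
  {ABDE}: card=800000; try (D,hash)→39080, (B,hash)→414880, (D,merge)→518830, (D,nl_idx)→998480, (D,nl)→1606480, (B,nl_idx)→3613200 …(+2); best=39080 via (D,hash)
  {ABCE}: card=640000; try (A,hash)→23600, (C,hash)→39600, (A,merge)→246200, (C,merge)→519120, (A,nl_idx)→772400, (C,nl_idx)→870480 …(+2); best=23600 via (A,hash)
  {ABCDE}: card=16000000; try (D,hash)→664200, (C,hash)→840200, (D,merge)→13463950, (C,merge)→16839720, (D,nl_idx)→19863600, (C,nl_idx)→21639080 …(+2); best=664200 via (D,hash)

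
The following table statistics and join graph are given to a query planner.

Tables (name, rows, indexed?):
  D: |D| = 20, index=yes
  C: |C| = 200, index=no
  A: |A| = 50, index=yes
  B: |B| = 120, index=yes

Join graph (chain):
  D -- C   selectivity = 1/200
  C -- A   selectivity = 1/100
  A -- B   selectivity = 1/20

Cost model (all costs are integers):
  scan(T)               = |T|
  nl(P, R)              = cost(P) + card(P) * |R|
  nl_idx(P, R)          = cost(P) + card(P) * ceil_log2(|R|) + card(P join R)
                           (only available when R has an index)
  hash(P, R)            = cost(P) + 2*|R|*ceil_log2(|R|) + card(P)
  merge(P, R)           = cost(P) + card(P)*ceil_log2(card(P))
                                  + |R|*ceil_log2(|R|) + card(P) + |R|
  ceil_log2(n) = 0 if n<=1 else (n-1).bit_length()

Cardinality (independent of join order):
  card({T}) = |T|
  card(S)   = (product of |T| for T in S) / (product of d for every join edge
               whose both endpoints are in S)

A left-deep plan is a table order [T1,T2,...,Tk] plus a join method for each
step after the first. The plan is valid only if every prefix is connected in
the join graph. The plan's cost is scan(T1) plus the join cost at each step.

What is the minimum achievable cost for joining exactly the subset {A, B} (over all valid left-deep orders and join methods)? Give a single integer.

700

Selinger DP over subsets of {A,B}:
  {A}: scan cost=50, card=50
  {B}: scan cost=120, card=120
  {AB}: card=300; try (B,nl_idx)→700, (A,hash)→840, (A,nl_idx)→1140, (B,merge)→1360, (A,merge)→1430, (B,hash)→1780 …(+2); best=700 via (B,nl_idx)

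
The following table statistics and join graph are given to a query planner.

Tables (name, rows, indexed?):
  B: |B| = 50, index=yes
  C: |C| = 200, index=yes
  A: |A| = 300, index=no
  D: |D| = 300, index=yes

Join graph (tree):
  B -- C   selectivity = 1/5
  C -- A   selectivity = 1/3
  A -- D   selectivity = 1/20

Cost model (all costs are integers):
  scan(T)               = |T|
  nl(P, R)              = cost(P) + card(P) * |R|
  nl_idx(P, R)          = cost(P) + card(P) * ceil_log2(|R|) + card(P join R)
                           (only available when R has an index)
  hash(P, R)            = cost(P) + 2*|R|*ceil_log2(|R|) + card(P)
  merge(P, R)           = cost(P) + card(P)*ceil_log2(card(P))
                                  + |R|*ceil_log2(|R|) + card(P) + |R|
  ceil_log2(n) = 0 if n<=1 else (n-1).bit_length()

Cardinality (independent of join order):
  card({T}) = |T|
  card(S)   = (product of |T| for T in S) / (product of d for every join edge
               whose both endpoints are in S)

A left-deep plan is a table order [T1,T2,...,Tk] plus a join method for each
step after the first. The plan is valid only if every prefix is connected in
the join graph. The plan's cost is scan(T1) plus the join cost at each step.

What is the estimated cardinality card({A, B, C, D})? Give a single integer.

Tables in S: A(300), B(50), C(200), D(300)
Edges inside S: B-C(d=5), C-A(d=3), A-D(d=20)
numerator = 300 * 50 * 200 * 300 = 900000000
denominator = 5 * 3 * 20 = 300
card(S) = 900000000 / 300 = 3000000

3000000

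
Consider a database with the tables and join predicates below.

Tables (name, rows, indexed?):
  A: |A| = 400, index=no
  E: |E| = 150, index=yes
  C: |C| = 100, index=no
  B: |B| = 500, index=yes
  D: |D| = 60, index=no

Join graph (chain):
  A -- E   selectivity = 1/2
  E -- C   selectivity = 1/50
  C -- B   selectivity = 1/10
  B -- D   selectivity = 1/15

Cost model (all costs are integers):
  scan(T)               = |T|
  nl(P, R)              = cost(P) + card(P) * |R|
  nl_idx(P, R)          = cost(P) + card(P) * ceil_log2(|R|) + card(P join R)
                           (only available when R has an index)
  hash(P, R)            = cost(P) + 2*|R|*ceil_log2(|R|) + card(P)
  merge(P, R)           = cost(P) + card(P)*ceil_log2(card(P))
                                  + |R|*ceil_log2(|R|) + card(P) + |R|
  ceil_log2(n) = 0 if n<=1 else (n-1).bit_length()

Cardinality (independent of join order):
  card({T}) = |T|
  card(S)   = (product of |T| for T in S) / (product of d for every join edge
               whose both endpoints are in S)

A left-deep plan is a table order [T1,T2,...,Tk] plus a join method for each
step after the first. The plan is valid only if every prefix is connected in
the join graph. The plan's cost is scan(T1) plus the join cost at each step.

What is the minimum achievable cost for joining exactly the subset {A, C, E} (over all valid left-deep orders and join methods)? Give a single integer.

8200

Selinger DP over subsets of {A,C,E}:
  {A}: scan cost=400, card=400
  {E}: scan cost=150, card=150
  {C}: scan cost=100, card=100
  {AE}: card=30000; try (E,hash)→3200, (A,merge)→5500, (E,merge)→5750, (A,hash)→7500, (E,nl_idx)→33600, (A,nl)→60150 …(+1); best=3200 via (E,hash)
  {CE}: card=300; try (E,nl_idx)→1200, (C,hash)→1700, (E,merge)→2250, (C,merge)→2300, (E,hash)→2600, (E,nl)→15100 …(+1); best=1200 via (E,nl_idx)
  {ACE}: card=60000; try (A,merge)→8200, (A,hash)→8700, (C,hash)→34600, (A,nl)→121200, (C,merge)→484000, (C,nl)→3003200; best=8200 via (A,merge)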